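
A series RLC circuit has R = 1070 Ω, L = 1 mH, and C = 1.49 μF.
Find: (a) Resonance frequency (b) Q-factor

Step 1 — Resonance condition Im(Z)=0 gives ω₀ = 1/√(LC).
Step 2 — ω₀ = 1/√(0.001·1.49e-06) = 2.591e+04 rad/s.
Step 3 — f₀ = ω₀/(2π) = 4123 Hz.
Step 4 — Series Q: Q = ω₀L/R = 2.591e+04·0.001/1070 = 0.02421.

(a) f₀ = 4123 Hz  (b) Q = 0.02421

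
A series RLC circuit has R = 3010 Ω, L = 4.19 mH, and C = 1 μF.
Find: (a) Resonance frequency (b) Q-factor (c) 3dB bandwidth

Step 1 — Resonance condition Im(Z)=0 gives ω₀ = 1/√(LC).
Step 2 — ω₀ = 1/√(0.00419·1e-06) = 1.545e+04 rad/s.
Step 3 — f₀ = ω₀/(2π) = 2459 Hz.
Step 4 — Series Q: Q = ω₀L/R = 1.545e+04·0.00419/3010 = 0.02151.
Step 5 — 3dB bandwidth: Δω = ω₀/Q = 7.184e+05 rad/s; BW = Δω/(2π) = 1.143e+05 Hz.

(a) f₀ = 2459 Hz  (b) Q = 0.02151  (c) BW = 1.143e+05 Hz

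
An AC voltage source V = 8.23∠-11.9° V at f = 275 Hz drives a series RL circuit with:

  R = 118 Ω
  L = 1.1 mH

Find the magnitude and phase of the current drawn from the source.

Step 1 — Angular frequency: ω = 2π·f = 2π·275 = 1728 rad/s.
Step 2 — Component impedances:
  R: Z = R = 118 Ω
  L: Z = jωL = j·1728·0.0011 = 0 + j1.901 Ω
Step 3 — Series combination: Z_total = R + L = 118 + j1.901 Ω = 118∠0.9° Ω.
Step 4 — Source phasor: V = 8.23∠-11.9° V = 8.053 - j1.697 V.
Step 5 — Ohm's law: I = V / Z_total = (8.053 - j1.697) / (118 + j1.901) = 0.068 - j0.01548 A.
Step 6 — Convert to polar: |I| = 0.06974 A, ∠I = -12.8°.

I = 0.06974∠-12.8° A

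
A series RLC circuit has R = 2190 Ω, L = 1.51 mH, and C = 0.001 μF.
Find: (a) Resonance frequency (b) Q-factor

Step 1 — Resonance condition Im(Z)=0 gives ω₀ = 1/√(LC).
Step 2 — ω₀ = 1/√(0.00151·1e-09) = 8.138e+05 rad/s.
Step 3 — f₀ = ω₀/(2π) = 1.295e+05 Hz.
Step 4 — Series Q: Q = ω₀L/R = 8.138e+05·0.00151/2190 = 0.5611.

(a) f₀ = 1.295e+05 Hz  (b) Q = 0.5611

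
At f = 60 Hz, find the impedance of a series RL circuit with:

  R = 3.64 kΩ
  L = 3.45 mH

Step 1 — Angular frequency: ω = 2π·f = 2π·60 = 377 rad/s.
Step 2 — Component impedances:
  R: Z = R = 3640 Ω
  L: Z = jωL = j·377·0.00345 = 0 + j1.301 Ω
Step 3 — Series combination: Z_total = R + L = 3640 + j1.301 Ω = 3640∠0.0° Ω.

Z = 3640 + j1.301 Ω = 3640∠0.0° Ω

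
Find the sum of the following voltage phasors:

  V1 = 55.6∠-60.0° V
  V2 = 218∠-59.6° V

Step 1 — Convert each phasor to rectangular form:
  V1 = 55.6·(cos(-60.0°) + j·sin(-60.0°)) = 27.8 - j48.15 V
  V2 = 218·(cos(-59.6°) + j·sin(-59.6°)) = 110.3 - j188 V
Step 2 — Sum components: V_total = 138.1 - j236.2 V.
Step 3 — Convert to polar: |V_total| = 273.6 V, ∠V_total = -59.7°.

V_total = 273.6∠-59.7° V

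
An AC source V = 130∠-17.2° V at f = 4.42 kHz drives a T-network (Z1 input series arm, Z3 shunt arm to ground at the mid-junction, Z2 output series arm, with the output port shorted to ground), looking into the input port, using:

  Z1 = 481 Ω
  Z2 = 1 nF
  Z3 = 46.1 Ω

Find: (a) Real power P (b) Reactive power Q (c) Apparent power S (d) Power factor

Step 1 — Angular frequency: ω = 2π·f = 2π·4420 = 2.777e+04 rad/s.
Step 2 — Component impedances:
  Z1: Z = R = 481 Ω
  Z2: Z = 1/(jωC) = -j/(ω·C) = 0 - j3.601e+04 Ω
  Z3: Z = R = 46.1 Ω
Step 3 — With the output port shorted to ground, the output series arm Z2 runs from the junction to ground; the shunt arm Z3 also runs from the junction to ground. They appear in parallel: Z3 || Z2 = 46.1 - j0.05902 Ω.
Step 4 — Series with input arm Z1: Z_in = Z1 + (Z3 || Z2) = 527.1 - j0.05902 Ω = 527.1∠-0.0° Ω.
Step 5 — Source phasor: V = 130∠-17.2° V = 124.2 - j38.44 V.
Step 6 — Current: I = V / Z = 0.2356 - j0.0729 A = 0.2466∠-17.2° A.
Step 7 — Complex power: S = V·I* = 32.06 - j0.00359 VA.
Step 8 — Real power: P = Re(S) = 32.06 W.
Step 9 — Reactive power: Q = Im(S) = -0.00359 VAR.
Step 10 — Apparent power: |S| = 32.06 VA.
Step 11 — Power factor: PF = P/|S| = 1 (leading).

(a) P = 32.06 W  (b) Q = -0.00359 VAR  (c) S = 32.06 VA  (d) PF = 1 (leading)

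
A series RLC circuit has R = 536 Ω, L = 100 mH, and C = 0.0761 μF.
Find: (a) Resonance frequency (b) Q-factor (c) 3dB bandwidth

Step 1 — Resonance condition Im(Z)=0 gives ω₀ = 1/√(LC).
Step 2 — ω₀ = 1/√(0.1·7.61e-08) = 1.146e+04 rad/s.
Step 3 — f₀ = ω₀/(2π) = 1824 Hz.
Step 4 — Series Q: Q = ω₀L/R = 1.146e+04·0.1/536 = 2.139.
Step 5 — 3dB bandwidth: Δω = ω₀/Q = 5360 rad/s; BW = Δω/(2π) = 853.1 Hz.

(a) f₀ = 1824 Hz  (b) Q = 2.139  (c) BW = 853.1 Hz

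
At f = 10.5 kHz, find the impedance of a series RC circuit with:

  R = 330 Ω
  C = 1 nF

Step 1 — Angular frequency: ω = 2π·f = 2π·1.05e+04 = 6.597e+04 rad/s.
Step 2 — Component impedances:
  R: Z = R = 330 Ω
  C: Z = 1/(jωC) = -j/(ω·C) = 0 - j1.516e+04 Ω
Step 3 — Series combination: Z_total = R + C = 330 - j1.516e+04 Ω = 1.516e+04∠-88.8° Ω.

Z = 330 - j1.516e+04 Ω = 1.516e+04∠-88.8° Ω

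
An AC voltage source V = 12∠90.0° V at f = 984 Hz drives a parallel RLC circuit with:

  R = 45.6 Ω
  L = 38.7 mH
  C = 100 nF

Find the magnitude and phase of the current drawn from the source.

Step 1 — Angular frequency: ω = 2π·f = 2π·984 = 6183 rad/s.
Step 2 — Component impedances:
  R: Z = R = 45.6 Ω
  L: Z = jωL = j·6183·0.0387 = 0 + j239.3 Ω
  C: Z = 1/(jωC) = -j/(ω·C) = 0 - j1617 Ω
Step 3 — Parallel combination: 1/Z_total = 1/R + 1/L + 1/C; Z_total = 44.43 + j7.215 Ω = 45.01∠9.2° Ω.
Step 4 — Source phasor: V = 12∠90.0° V = 0 + j12 V.
Step 5 — Ohm's law: I = V / Z_total = (0 + j12) / (44.43 + j7.215) = 0.04273 + j0.2632 A.
Step 6 — Convert to polar: |I| = 0.2666 A, ∠I = 80.8°.

I = 0.2666∠80.8° A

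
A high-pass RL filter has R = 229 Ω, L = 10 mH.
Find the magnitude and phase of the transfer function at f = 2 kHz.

Step 1 — Angular frequency: ω = 2π·2000 = 1.257e+04 rad/s.
Step 2 — Transfer function: H(jω) = jωL/(R + jωL).
Step 3 — Numerator jωL = j·125.7; denominator R + jωL = 229 + j125.7.
Step 4 — H = 0.2314 + j0.4217.
Step 5 — Magnitude: |H| = 0.4811 (-6.4 dB); phase: φ = 61.2°.

|H| = 0.4811 (-6.4 dB), φ = 61.2°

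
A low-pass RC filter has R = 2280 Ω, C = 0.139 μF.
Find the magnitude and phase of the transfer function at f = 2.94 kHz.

Step 1 — Angular frequency: ω = 2π·2940 = 1.847e+04 rad/s.
Step 2 — Transfer function: H(jω) = 1/(1 + jωRC).
Step 3 — Denominator: 1 + jωRC = 1 + j·1.847e+04·2280·1.39e-07 = 1 + j5.854.
Step 4 — H = 0.02835 - j0.166.
Step 5 — Magnitude: |H| = 0.1684 (-15.5 dB); phase: φ = -80.3°.

|H| = 0.1684 (-15.5 dB), φ = -80.3°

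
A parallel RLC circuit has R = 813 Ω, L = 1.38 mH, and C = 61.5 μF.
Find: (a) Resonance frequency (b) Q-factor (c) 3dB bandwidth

Step 1 — Resonance: ω₀ = 1/√(LC) = 1/√(0.00138·6.15e-05) = 3433 rad/s.
Step 2 — f₀ = ω₀/(2π) = 546.3 Hz.
Step 3 — Parallel Q: Q = R/(ω₀L) = 813/(3433·0.00138) = 171.6.
Step 4 — Bandwidth: Δω = ω₀/Q = 20 rad/s; BW = Δω/(2π) = 3.183 Hz.

(a) f₀ = 546.3 Hz  (b) Q = 171.6  (c) BW = 3.183 Hz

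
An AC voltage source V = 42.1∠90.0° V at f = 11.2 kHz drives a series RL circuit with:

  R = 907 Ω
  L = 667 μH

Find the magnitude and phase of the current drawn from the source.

Step 1 — Angular frequency: ω = 2π·f = 2π·1.12e+04 = 7.037e+04 rad/s.
Step 2 — Component impedances:
  R: Z = R = 907 Ω
  L: Z = jωL = j·7.037e+04·0.000667 = 0 + j46.94 Ω
Step 3 — Series combination: Z_total = R + L = 907 + j46.94 Ω = 908.2∠3.0° Ω.
Step 4 — Source phasor: V = 42.1∠90.0° V = 0 + j42.1 V.
Step 5 — Ohm's law: I = V / Z_total = (0 + j42.1) / (907 + j46.94) = 0.002396 + j0.04629 A.
Step 6 — Convert to polar: |I| = 0.04635 A, ∠I = 87.0°.

I = 0.04635∠87.0° A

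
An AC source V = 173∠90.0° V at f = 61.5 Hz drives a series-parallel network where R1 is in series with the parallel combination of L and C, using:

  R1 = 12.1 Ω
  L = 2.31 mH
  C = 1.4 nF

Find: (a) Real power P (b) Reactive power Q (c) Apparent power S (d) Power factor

Step 1 — Angular frequency: ω = 2π·f = 2π·61.5 = 386.4 rad/s.
Step 2 — Component impedances:
  R1: Z = R = 12.1 Ω
  L: Z = jωL = j·386.4·0.00231 = 0 + j0.8926 Ω
  C: Z = 1/(jωC) = -j/(ω·C) = 0 - j1.848e+06 Ω
Step 3 — Parallel branch: L || C = 1/(1/L + 1/C) = 0 + j0.8926 Ω.
Step 4 — Series with R1: Z_total = R1 + (L || C) = 12.1 + j0.8926 Ω = 12.13∠4.2° Ω.
Step 5 — Source phasor: V = 173∠90.0° V = 0 + j173 V.
Step 6 — Current: I = V / Z = 1.049 + j14.22 A = 14.26∠85.8° A.
Step 7 — Complex power: S = V·I* = 2460 + j181.5 VA.
Step 8 — Real power: P = Re(S) = 2460 W.
Step 9 — Reactive power: Q = Im(S) = 181.5 VAR.
Step 10 — Apparent power: |S| = 2467 VA.
Step 11 — Power factor: PF = P/|S| = 0.9973 (lagging).

(a) P = 2460 W  (b) Q = 181.5 VAR  (c) S = 2467 VA  (d) PF = 0.9973 (lagging)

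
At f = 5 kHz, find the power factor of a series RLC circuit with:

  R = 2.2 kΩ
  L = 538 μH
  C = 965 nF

Step 1 — Angular frequency: ω = 2π·f = 2π·5000 = 3.142e+04 rad/s.
Step 2 — Component impedances:
  R: Z = R = 2200 Ω
  L: Z = jωL = j·3.142e+04·0.000538 = 0 + j16.9 Ω
  C: Z = 1/(jωC) = -j/(ω·C) = 0 - j32.99 Ω
Step 3 — Series combination: Z_total = R + L + C = 2200 - j16.08 Ω = 2200∠-0.4° Ω.
Step 4 — Power factor: PF = cos(φ) = Re(Z)/|Z| = 2200/2200 = 1.
Step 5 — Type: Im(Z) = -16.08 ⇒ leading (phase φ = -0.4°).

PF = 1 (leading, φ = -0.4°)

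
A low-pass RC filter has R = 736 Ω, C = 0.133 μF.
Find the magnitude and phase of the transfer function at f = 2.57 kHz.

Step 1 — Angular frequency: ω = 2π·2570 = 1.615e+04 rad/s.
Step 2 — Transfer function: H(jω) = 1/(1 + jωRC).
Step 3 — Denominator: 1 + jωRC = 1 + j·1.615e+04·736·1.33e-07 = 1 + j1.581.
Step 4 — H = 0.2858 - j0.4518.
Step 5 — Magnitude: |H| = 0.5346 (-5.4 dB); phase: φ = -57.7°.

|H| = 0.5346 (-5.4 dB), φ = -57.7°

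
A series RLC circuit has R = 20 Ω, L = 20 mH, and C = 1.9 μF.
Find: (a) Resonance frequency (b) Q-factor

Step 1 — Resonance condition Im(Z)=0 gives ω₀ = 1/√(LC).
Step 2 — ω₀ = 1/√(0.02·1.9e-06) = 5130 rad/s.
Step 3 — f₀ = ω₀/(2π) = 816.4 Hz.
Step 4 — Series Q: Q = ω₀L/R = 5130·0.02/20 = 5.13.

(a) f₀ = 816.4 Hz  (b) Q = 5.13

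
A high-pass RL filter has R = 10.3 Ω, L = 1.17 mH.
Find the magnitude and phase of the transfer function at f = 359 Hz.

Step 1 — Angular frequency: ω = 2π·359 = 2256 rad/s.
Step 2 — Transfer function: H(jω) = jωL/(R + jωL).
Step 3 — Numerator jωL = j·2.639; denominator R + jωL = 10.3 + j2.639.
Step 4 — H = 0.06161 + j0.2404.
Step 5 — Magnitude: |H| = 0.2482 (-12.1 dB); phase: φ = 75.6°.

|H| = 0.2482 (-12.1 dB), φ = 75.6°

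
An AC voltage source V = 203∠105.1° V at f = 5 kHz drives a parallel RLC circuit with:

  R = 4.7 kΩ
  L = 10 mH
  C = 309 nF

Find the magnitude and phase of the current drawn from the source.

Step 1 — Angular frequency: ω = 2π·f = 2π·5000 = 3.142e+04 rad/s.
Step 2 — Component impedances:
  R: Z = R = 4700 Ω
  L: Z = jωL = j·3.142e+04·0.01 = 0 + j314.2 Ω
  C: Z = 1/(jωC) = -j/(ω·C) = 0 - j103 Ω
Step 3 — Parallel combination: 1/Z_total = 1/R + 1/L + 1/C; Z_total = 4.993 - j153.1 Ω = 153.2∠-88.1° Ω.
Step 4 — Source phasor: V = 203∠105.1° V = -52.88 + j196 V.
Step 5 — Ohm's law: I = V / Z_total = (-52.88 + j196) / (4.993 - j153.1) = -1.29 - j0.3033 A.
Step 6 — Convert to polar: |I| = 1.325 A, ∠I = -166.8°.

I = 1.325∠-166.8° A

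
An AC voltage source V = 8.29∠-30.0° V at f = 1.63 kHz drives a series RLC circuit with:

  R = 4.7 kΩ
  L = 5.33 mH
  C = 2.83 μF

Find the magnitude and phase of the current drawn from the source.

Step 1 — Angular frequency: ω = 2π·f = 2π·1630 = 1.024e+04 rad/s.
Step 2 — Component impedances:
  R: Z = R = 4700 Ω
  L: Z = jωL = j·1.024e+04·0.00533 = 0 + j54.59 Ω
  C: Z = 1/(jωC) = -j/(ω·C) = 0 - j34.5 Ω
Step 3 — Series combination: Z_total = R + L + C = 4700 + j20.09 Ω = 4700∠0.2° Ω.
Step 4 — Source phasor: V = 8.29∠-30.0° V = 7.179 - j4.145 V.
Step 5 — Ohm's law: I = V / Z_total = (7.179 - j4.145) / (4700 + j20.09) = 0.001524 - j0.0008884 A.
Step 6 — Convert to polar: |I| = 0.001764 A, ∠I = -30.2°.

I = 0.001764∠-30.2° A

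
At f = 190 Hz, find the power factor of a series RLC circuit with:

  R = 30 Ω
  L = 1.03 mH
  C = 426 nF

Step 1 — Angular frequency: ω = 2π·f = 2π·190 = 1194 rad/s.
Step 2 — Component impedances:
  R: Z = R = 30 Ω
  L: Z = jωL = j·1194·0.00103 = 0 + j1.23 Ω
  C: Z = 1/(jωC) = -j/(ω·C) = 0 - j1966 Ω
Step 3 — Series combination: Z_total = R + L + C = 30 - j1965 Ω = 1965∠-89.1° Ω.
Step 4 — Power factor: PF = cos(φ) = Re(Z)/|Z| = 30/1965.3 = 0.01526.
Step 5 — Type: Im(Z) = -1965 ⇒ leading (phase φ = -89.1°).

PF = 0.01526 (leading, φ = -89.1°)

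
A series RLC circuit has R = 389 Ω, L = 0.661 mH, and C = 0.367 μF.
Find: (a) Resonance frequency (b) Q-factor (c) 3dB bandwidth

Step 1 — Resonance: ω₀ = 1/√(LC) = 1/√(0.000661·3.67e-07) = 6.42e+04 rad/s.
Step 2 — f₀ = ω₀/(2π) = 1.022e+04 Hz.
Step 3 — Series Q: Q = ω₀L/R = 6.42e+04·0.000661/389 = 0.1091.
Step 4 — Bandwidth: Δω = ω₀/Q = 5.885e+05 rad/s; BW = Δω/(2π) = 9.366e+04 Hz.

(a) f₀ = 1.022e+04 Hz  (b) Q = 0.1091  (c) BW = 9.366e+04 Hz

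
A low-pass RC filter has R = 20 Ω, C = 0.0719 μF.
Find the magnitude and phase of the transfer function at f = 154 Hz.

Step 1 — Angular frequency: ω = 2π·154 = 967.6 rad/s.
Step 2 — Transfer function: H(jω) = 1/(1 + jωRC).
Step 3 — Denominator: 1 + jωRC = 1 + j·967.6·20·7.19e-08 = 1 + j0.001391.
Step 4 — H = 1 - j0.001391.
Step 5 — Magnitude: |H| = 1 (-0.0 dB); phase: φ = -0.1°.

|H| = 1 (-0.0 dB), φ = -0.1°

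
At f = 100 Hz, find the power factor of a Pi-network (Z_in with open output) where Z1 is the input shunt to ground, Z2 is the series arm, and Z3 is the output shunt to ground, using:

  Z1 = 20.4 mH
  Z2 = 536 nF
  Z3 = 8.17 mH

Step 1 — Angular frequency: ω = 2π·f = 2π·100 = 628.3 rad/s.
Step 2 — Component impedances:
  Z1: Z = jωL = j·628.3·0.0204 = 0 + j12.82 Ω
  Z2: Z = 1/(jωC) = -j/(ω·C) = 0 - j2969 Ω
  Z3: Z = jωL = j·628.3·0.00817 = 0 + j5.133 Ω
Step 3 — With open output, the series arm Z2 and the output shunt Z3 appear in series to ground: Z2 + Z3 = 0 - j2964 Ω.
Step 4 — Parallel with input shunt Z1: Z_in = Z1 || (Z2 + Z3) = 0 + j12.87 Ω = 12.87∠90.0° Ω.
Step 5 — Power factor: PF = cos(φ) = Re(Z)/|Z| = -0/12.87 = -0.
Step 6 — Type: Im(Z) = 12.87 ⇒ lagging (phase φ = 90.0°).

PF = -0 (lagging, φ = 90.0°)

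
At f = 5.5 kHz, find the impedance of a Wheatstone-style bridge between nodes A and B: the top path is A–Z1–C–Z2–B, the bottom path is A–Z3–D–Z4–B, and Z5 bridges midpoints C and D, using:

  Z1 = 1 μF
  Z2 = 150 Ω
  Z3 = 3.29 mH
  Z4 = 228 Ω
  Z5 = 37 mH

Step 1 — Angular frequency: ω = 2π·f = 2π·5500 = 3.456e+04 rad/s.
Step 2 — Component impedances:
  Z1: Z = 1/(jωC) = -j/(ω·C) = 0 - j28.94 Ω
  Z2: Z = R = 150 Ω
  Z3: Z = jωL = j·3.456e+04·0.00329 = 0 + j113.7 Ω
  Z4: Z = R = 228 Ω
  Z5: Z = jωL = j·3.456e+04·0.037 = 0 + j1279 Ω
Step 3 — Bridge requires nodal analysis (the Z5 bridge couples midpoints C and D, so the two paths cannot be reduced to a simple series/parallel combination). Setting node B to ground and injecting 1 A at node A, the 3-node admittance system at A, C, D solves to V_A = Z_AB = 99.2 + j2.669 Ω = 99.24∠1.5° Ω.

Z = 99.2 + j2.669 Ω = 99.24∠1.5° Ω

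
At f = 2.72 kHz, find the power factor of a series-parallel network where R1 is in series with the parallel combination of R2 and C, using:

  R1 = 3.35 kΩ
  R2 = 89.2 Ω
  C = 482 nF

Step 1 — Angular frequency: ω = 2π·f = 2π·2720 = 1.709e+04 rad/s.
Step 2 — Component impedances:
  R1: Z = R = 3350 Ω
  R2: Z = R = 89.2 Ω
  C: Z = 1/(jωC) = -j/(ω·C) = 0 - j121.4 Ω
Step 3 — Parallel branch: R2 || C = 1/(1/R2 + 1/C) = 57.93 - j42.56 Ω.
Step 4 — Series with R1: Z_total = R1 + (R2 || C) = 3408 - j42.56 Ω = 3408∠-0.7° Ω.
Step 5 — Power factor: PF = cos(φ) = Re(Z)/|Z| = 3407.9/3408.2 = 0.9999.
Step 6 — Type: Im(Z) = -42.56 ⇒ leading (phase φ = -0.7°).

PF = 0.9999 (leading, φ = -0.7°)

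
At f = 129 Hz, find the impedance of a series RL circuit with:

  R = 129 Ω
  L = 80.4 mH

Step 1 — Angular frequency: ω = 2π·f = 2π·129 = 810.5 rad/s.
Step 2 — Component impedances:
  R: Z = R = 129 Ω
  L: Z = jωL = j·810.5·0.0804 = 0 + j65.17 Ω
Step 3 — Series combination: Z_total = R + L = 129 + j65.17 Ω = 144.5∠26.8° Ω.

Z = 129 + j65.17 Ω = 144.5∠26.8° Ω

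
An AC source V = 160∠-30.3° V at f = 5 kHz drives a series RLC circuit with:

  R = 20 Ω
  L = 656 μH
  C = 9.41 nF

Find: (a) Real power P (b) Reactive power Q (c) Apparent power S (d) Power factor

Step 1 — Angular frequency: ω = 2π·f = 2π·5000 = 3.142e+04 rad/s.
Step 2 — Component impedances:
  R: Z = R = 20 Ω
  L: Z = jωL = j·3.142e+04·0.000656 = 0 + j20.61 Ω
  C: Z = 1/(jωC) = -j/(ω·C) = 0 - j3383 Ω
Step 3 — Series combination: Z_total = R + L + C = 20 - j3362 Ω = 3362∠-89.7° Ω.
Step 4 — Source phasor: V = 160∠-30.3° V = 138.1 - j80.72 V.
Step 5 — Current: I = V / Z = 0.02425 + j0.04094 A = 0.04759∠59.4° A.
Step 6 — Complex power: S = V·I* = 0.04529 - j7.614 VA.
Step 7 — Real power: P = Re(S) = 0.04529 W.
Step 8 — Reactive power: Q = Im(S) = -7.614 VAR.
Step 9 — Apparent power: |S| = 7.614 VA.
Step 10 — Power factor: PF = P/|S| = 0.005949 (leading).

(a) P = 0.04529 W  (b) Q = -7.614 VAR  (c) S = 7.614 VA  (d) PF = 0.005949 (leading)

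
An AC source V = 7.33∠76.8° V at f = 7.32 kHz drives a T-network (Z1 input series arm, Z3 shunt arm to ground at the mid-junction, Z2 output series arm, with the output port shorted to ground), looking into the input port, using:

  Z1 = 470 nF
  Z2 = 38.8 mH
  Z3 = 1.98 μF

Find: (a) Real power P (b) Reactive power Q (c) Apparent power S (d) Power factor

Step 1 — Angular frequency: ω = 2π·f = 2π·7320 = 4.599e+04 rad/s.
Step 2 — Component impedances:
  Z1: Z = 1/(jωC) = -j/(ω·C) = 0 - j46.26 Ω
  Z2: Z = jωL = j·4.599e+04·0.0388 = 0 + j1785 Ω
  Z3: Z = 1/(jωC) = -j/(ω·C) = 0 - j10.98 Ω
Step 3 — With the output port shorted to ground, the output series arm Z2 runs from the junction to ground; the shunt arm Z3 also runs from the junction to ground. They appear in parallel: Z3 || Z2 = 0 - j11.05 Ω.
Step 4 — Series with input arm Z1: Z_in = Z1 + (Z3 || Z2) = 0 - j57.31 Ω = 57.31∠-90.0° Ω.
Step 5 — Source phasor: V = 7.33∠76.8° V = 1.674 + j7.136 V.
Step 6 — Current: I = V / Z = -0.1245 + j0.02921 A = 0.1279∠166.8° A.
Step 7 — Complex power: S = V·I* = 0 - j0.9375 VA.
Step 8 — Real power: P = Re(S) = 0 W.
Step 9 — Reactive power: Q = Im(S) = -0.9375 VAR.
Step 10 — Apparent power: |S| = 0.9375 VA.
Step 11 — Power factor: PF = P/|S| = 0 (leading).

(a) P = 0 W  (b) Q = -0.9375 VAR  (c) S = 0.9375 VA  (d) PF = 0 (leading)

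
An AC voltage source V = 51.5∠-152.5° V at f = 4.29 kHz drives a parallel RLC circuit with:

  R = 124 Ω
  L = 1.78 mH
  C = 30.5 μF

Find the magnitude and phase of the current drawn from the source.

Step 1 — Angular frequency: ω = 2π·f = 2π·4290 = 2.695e+04 rad/s.
Step 2 — Component impedances:
  R: Z = R = 124 Ω
  L: Z = jωL = j·2.695e+04·0.00178 = 0 + j47.98 Ω
  C: Z = 1/(jωC) = -j/(ω·C) = 0 - j1.216 Ω
Step 3 — Parallel combination: 1/Z_total = 1/R + 1/L + 1/C; Z_total = 0.01256 - j1.248 Ω = 1.248∠-89.4° Ω.
Step 4 — Source phasor: V = 51.5∠-152.5° V = -45.68 - j23.78 V.
Step 5 — Ohm's law: I = V / Z_total = (-45.68 - j23.78) / (0.01256 - j1.248) = 18.69 - j36.8 A.
Step 6 — Convert to polar: |I| = 41.27 A, ∠I = -63.1°.

I = 41.27∠-63.1° A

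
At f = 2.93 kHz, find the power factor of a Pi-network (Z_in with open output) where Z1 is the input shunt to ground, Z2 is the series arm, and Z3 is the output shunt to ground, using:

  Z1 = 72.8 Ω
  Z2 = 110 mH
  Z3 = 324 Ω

Step 1 — Angular frequency: ω = 2π·f = 2π·2930 = 1.841e+04 rad/s.
Step 2 — Component impedances:
  Z1: Z = R = 72.8 Ω
  Z2: Z = jωL = j·1.841e+04·0.11 = 0 + j2025 Ω
  Z3: Z = R = 324 Ω
Step 3 — With open output, the series arm Z2 and the output shunt Z3 appear in series to ground: Z2 + Z3 = 324 + j2025 Ω.
Step 4 — Parallel with input shunt Z1: Z_in = Z1 || (Z2 + Z3) = 72.31 + j2.52 Ω = 72.35∠2.0° Ω.
Step 5 — Power factor: PF = cos(φ) = Re(Z)/|Z| = 72.31/72.35 = 0.9994.
Step 6 — Type: Im(Z) = 2.52 ⇒ lagging (phase φ = 2.0°).

PF = 0.9994 (lagging, φ = 2.0°)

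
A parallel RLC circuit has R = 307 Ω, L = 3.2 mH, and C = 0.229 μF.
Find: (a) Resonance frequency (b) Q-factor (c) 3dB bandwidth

Step 1 — Resonance: ω₀ = 1/√(LC) = 1/√(0.0032·2.29e-07) = 3.694e+04 rad/s.
Step 2 — f₀ = ω₀/(2π) = 5879 Hz.
Step 3 — Parallel Q: Q = R/(ω₀L) = 307/(3.694e+04·0.0032) = 2.597.
Step 4 — Bandwidth: Δω = ω₀/Q = 1.422e+04 rad/s; BW = Δω/(2π) = 2264 Hz.

(a) f₀ = 5879 Hz  (b) Q = 2.597  (c) BW = 2264 Hz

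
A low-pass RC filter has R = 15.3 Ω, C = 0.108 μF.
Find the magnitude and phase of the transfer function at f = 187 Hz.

Step 1 — Angular frequency: ω = 2π·187 = 1175 rad/s.
Step 2 — Transfer function: H(jω) = 1/(1 + jωRC).
Step 3 — Denominator: 1 + jωRC = 1 + j·1175·15.3·1.08e-07 = 1 + j0.001941.
Step 4 — H = 1 - j0.001941.
Step 5 — Magnitude: |H| = 1 (-0.0 dB); phase: φ = -0.1°.

|H| = 1 (-0.0 dB), φ = -0.1°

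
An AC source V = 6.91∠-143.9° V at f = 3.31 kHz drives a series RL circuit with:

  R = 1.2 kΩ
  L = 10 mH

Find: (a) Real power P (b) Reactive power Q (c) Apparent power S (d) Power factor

Step 1 — Angular frequency: ω = 2π·f = 2π·3310 = 2.08e+04 rad/s.
Step 2 — Component impedances:
  R: Z = R = 1200 Ω
  L: Z = jωL = j·2.08e+04·0.01 = 0 + j208 Ω
Step 3 — Series combination: Z_total = R + L = 1200 + j208 Ω = 1218∠9.8° Ω.
Step 4 — Source phasor: V = 6.91∠-143.9° V = -5.583 - j4.071 V.
Step 5 — Current: I = V / Z = -0.005088 - j0.002511 A = 0.005674∠-153.7° A.
Step 6 — Complex power: S = V·I* = 0.03863 + j0.006695 VA.
Step 7 — Real power: P = Re(S) = 0.03863 W.
Step 8 — Reactive power: Q = Im(S) = 0.006695 VAR.
Step 9 — Apparent power: |S| = 0.03921 VA.
Step 10 — Power factor: PF = P/|S| = 0.9853 (lagging).

(a) P = 0.03863 W  (b) Q = 0.006695 VAR  (c) S = 0.03921 VA  (d) PF = 0.9853 (lagging)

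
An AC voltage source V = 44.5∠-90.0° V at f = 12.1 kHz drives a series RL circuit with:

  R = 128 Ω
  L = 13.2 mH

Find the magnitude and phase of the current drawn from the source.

Step 1 — Angular frequency: ω = 2π·f = 2π·1.21e+04 = 7.603e+04 rad/s.
Step 2 — Component impedances:
  R: Z = R = 128 Ω
  L: Z = jωL = j·7.603e+04·0.0132 = 0 + j1004 Ω
Step 3 — Series combination: Z_total = R + L = 128 + j1004 Ω = 1012∠82.7° Ω.
Step 4 — Source phasor: V = 44.5∠-90.0° V = 0 - j44.5 V.
Step 5 — Ohm's law: I = V / Z_total = (0 - j44.5) / (128 + j1004) = -0.04363 - j0.005565 A.
Step 6 — Convert to polar: |I| = 0.04399 A, ∠I = -172.7°.

I = 0.04399∠-172.7° A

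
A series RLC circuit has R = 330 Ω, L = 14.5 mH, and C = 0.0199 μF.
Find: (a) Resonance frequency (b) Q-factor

Step 1 — Resonance condition Im(Z)=0 gives ω₀ = 1/√(LC).
Step 2 — ω₀ = 1/√(0.0145·1.99e-08) = 5.887e+04 rad/s.
Step 3 — f₀ = ω₀/(2π) = 9369 Hz.
Step 4 — Series Q: Q = ω₀L/R = 5.887e+04·0.0145/330 = 2.587.

(a) f₀ = 9369 Hz  (b) Q = 2.587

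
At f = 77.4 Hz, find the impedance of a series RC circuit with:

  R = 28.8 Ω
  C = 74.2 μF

Step 1 — Angular frequency: ω = 2π·f = 2π·77.4 = 486.3 rad/s.
Step 2 — Component impedances:
  R: Z = R = 28.8 Ω
  C: Z = 1/(jωC) = -j/(ω·C) = 0 - j27.71 Ω
Step 3 — Series combination: Z_total = R + C = 28.8 - j27.71 Ω = 39.97∠-43.9° Ω.

Z = 28.8 - j27.71 Ω = 39.97∠-43.9° Ω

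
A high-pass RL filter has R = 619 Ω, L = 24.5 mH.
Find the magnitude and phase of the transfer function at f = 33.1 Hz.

Step 1 — Angular frequency: ω = 2π·33.1 = 208 rad/s.
Step 2 — Transfer function: H(jω) = jωL/(R + jωL).
Step 3 — Numerator jωL = j·5.095; denominator R + jωL = 619 + j5.095.
Step 4 — H = 6.775e-05 + j0.008231.
Step 5 — Magnitude: |H| = 0.008231 (-41.7 dB); phase: φ = 89.5°.

|H| = 0.008231 (-41.7 dB), φ = 89.5°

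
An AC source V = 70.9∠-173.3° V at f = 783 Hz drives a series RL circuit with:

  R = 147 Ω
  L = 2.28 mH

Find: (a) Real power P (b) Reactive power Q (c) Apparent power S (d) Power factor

Step 1 — Angular frequency: ω = 2π·f = 2π·783 = 4920 rad/s.
Step 2 — Component impedances:
  R: Z = R = 147 Ω
  L: Z = jωL = j·4920·0.00228 = 0 + j11.22 Ω
Step 3 — Series combination: Z_total = R + L = 147 + j11.22 Ω = 147.4∠4.4° Ω.
Step 4 — Source phasor: V = 70.9∠-173.3° V = -70.42 - j8.272 V.
Step 5 — Current: I = V / Z = -0.4805 - j0.01961 A = 0.4809∠-177.7° A.
Step 6 — Complex power: S = V·I* = 34 + j2.594 VA.
Step 7 — Real power: P = Re(S) = 34 W.
Step 8 — Reactive power: Q = Im(S) = 2.594 VAR.
Step 9 — Apparent power: |S| = 34.1 VA.
Step 10 — Power factor: PF = P/|S| = 0.9971 (lagging).

(a) P = 34 W  (b) Q = 2.594 VAR  (c) S = 34.1 VA  (d) PF = 0.9971 (lagging)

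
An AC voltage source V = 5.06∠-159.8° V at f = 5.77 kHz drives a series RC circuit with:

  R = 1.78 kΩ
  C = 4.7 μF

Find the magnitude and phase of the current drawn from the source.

Step 1 — Angular frequency: ω = 2π·f = 2π·5770 = 3.625e+04 rad/s.
Step 2 — Component impedances:
  R: Z = R = 1780 Ω
  C: Z = 1/(jωC) = -j/(ω·C) = 0 - j5.869 Ω
Step 3 — Series combination: Z_total = R + C = 1780 - j5.869 Ω = 1780∠-0.2° Ω.
Step 4 — Source phasor: V = 5.06∠-159.8° V = -4.749 - j1.747 V.
Step 5 — Ohm's law: I = V / Z_total = (-4.749 - j1.747) / (1780 - j5.869) = -0.002665 - j0.0009904 A.
Step 6 — Convert to polar: |I| = 0.002843 A, ∠I = -159.6°.

I = 0.002843∠-159.6° A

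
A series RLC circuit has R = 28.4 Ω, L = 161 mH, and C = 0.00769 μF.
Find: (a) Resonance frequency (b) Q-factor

Step 1 — Resonance condition Im(Z)=0 gives ω₀ = 1/√(LC).
Step 2 — ω₀ = 1/√(0.161·7.69e-09) = 2.842e+04 rad/s.
Step 3 — f₀ = ω₀/(2π) = 4523 Hz.
Step 4 — Series Q: Q = ω₀L/R = 2.842e+04·0.161/28.4 = 161.1.

(a) f₀ = 4523 Hz  (b) Q = 161.1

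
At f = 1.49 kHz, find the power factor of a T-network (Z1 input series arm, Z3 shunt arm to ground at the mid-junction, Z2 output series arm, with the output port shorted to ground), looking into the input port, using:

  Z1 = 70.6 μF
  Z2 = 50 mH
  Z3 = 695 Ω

Step 1 — Angular frequency: ω = 2π·f = 2π·1490 = 9362 rad/s.
Step 2 — Component impedances:
  Z1: Z = 1/(jωC) = -j/(ω·C) = 0 - j1.513 Ω
  Z2: Z = jωL = j·9362·0.05 = 0 + j468.1 Ω
  Z3: Z = R = 695 Ω
Step 3 — With the output port shorted to ground, the output series arm Z2 runs from the junction to ground; the shunt arm Z3 also runs from the junction to ground. They appear in parallel: Z3 || Z2 = 216.9 + j322 Ω.
Step 4 — Series with input arm Z1: Z_in = Z1 + (Z3 || Z2) = 216.9 + j320.5 Ω = 387∠55.9° Ω.
Step 5 — Power factor: PF = cos(φ) = Re(Z)/|Z| = 216.887/386.994 = 0.5604.
Step 6 — Type: Im(Z) = 320.5 ⇒ lagging (phase φ = 55.9°).

PF = 0.5604 (lagging, φ = 55.9°)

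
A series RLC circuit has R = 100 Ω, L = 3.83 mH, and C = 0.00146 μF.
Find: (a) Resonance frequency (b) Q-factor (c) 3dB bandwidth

Step 1 — Resonance: ω₀ = 1/√(LC) = 1/√(0.00383·1.46e-09) = 4.229e+05 rad/s.
Step 2 — f₀ = ω₀/(2π) = 6.73e+04 Hz.
Step 3 — Series Q: Q = ω₀L/R = 4.229e+05·0.00383/100 = 16.2.
Step 4 — Bandwidth: Δω = ω₀/Q = 2.611e+04 rad/s; BW = Δω/(2π) = 4155 Hz.

(a) f₀ = 6.73e+04 Hz  (b) Q = 16.2  (c) BW = 4155 Hz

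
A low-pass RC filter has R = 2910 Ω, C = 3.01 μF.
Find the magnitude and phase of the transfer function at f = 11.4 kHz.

Step 1 — Angular frequency: ω = 2π·1.14e+04 = 7.163e+04 rad/s.
Step 2 — Transfer function: H(jω) = 1/(1 + jωRC).
Step 3 — Denominator: 1 + jωRC = 1 + j·7.163e+04·2910·3.01e-06 = 1 + j627.4.
Step 4 — H = 2.54e-06 - j0.001594.
Step 5 — Magnitude: |H| = 0.001594 (-56.0 dB); phase: φ = -89.9°.

|H| = 0.001594 (-56.0 dB), φ = -89.9°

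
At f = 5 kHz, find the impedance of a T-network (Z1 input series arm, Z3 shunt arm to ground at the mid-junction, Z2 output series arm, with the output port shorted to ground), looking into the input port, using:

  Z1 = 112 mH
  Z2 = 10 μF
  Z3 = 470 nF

Step 1 — Angular frequency: ω = 2π·f = 2π·5000 = 3.142e+04 rad/s.
Step 2 — Component impedances:
  Z1: Z = jωL = j·3.142e+04·0.112 = 0 + j3519 Ω
  Z2: Z = 1/(jωC) = -j/(ω·C) = 0 - j3.183 Ω
  Z3: Z = 1/(jωC) = -j/(ω·C) = 0 - j67.73 Ω
Step 3 — With the output port shorted to ground, the output series arm Z2 runs from the junction to ground; the shunt arm Z3 also runs from the junction to ground. They appear in parallel: Z3 || Z2 = 0 - j3.04 Ω.
Step 4 — Series with input arm Z1: Z_in = Z1 + (Z3 || Z2) = 0 + j3516 Ω = 3516∠90.0° Ω.

Z = 0 + j3516 Ω = 3516∠90.0° Ω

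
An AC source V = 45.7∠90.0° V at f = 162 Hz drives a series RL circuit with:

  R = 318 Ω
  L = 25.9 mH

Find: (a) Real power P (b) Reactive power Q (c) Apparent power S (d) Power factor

Step 1 — Angular frequency: ω = 2π·f = 2π·162 = 1018 rad/s.
Step 2 — Component impedances:
  R: Z = R = 318 Ω
  L: Z = jωL = j·1018·0.0259 = 0 + j26.36 Ω
Step 3 — Series combination: Z_total = R + L = 318 + j26.36 Ω = 319.1∠4.7° Ω.
Step 4 — Source phasor: V = 45.7∠90.0° V = 0 + j45.7 V.
Step 5 — Current: I = V / Z = 0.01183 + j0.1427 A = 0.1432∠85.3° A.
Step 6 — Complex power: S = V·I* = 6.523 + j0.5408 VA.
Step 7 — Real power: P = Re(S) = 6.523 W.
Step 8 — Reactive power: Q = Im(S) = 0.5408 VAR.
Step 9 — Apparent power: |S| = 6.545 VA.
Step 10 — Power factor: PF = P/|S| = 0.9966 (lagging).

(a) P = 6.523 W  (b) Q = 0.5408 VAR  (c) S = 6.545 VA  (d) PF = 0.9966 (lagging)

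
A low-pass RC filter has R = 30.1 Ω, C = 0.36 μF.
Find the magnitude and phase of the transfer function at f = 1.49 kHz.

Step 1 — Angular frequency: ω = 2π·1490 = 9362 rad/s.
Step 2 — Transfer function: H(jω) = 1/(1 + jωRC).
Step 3 — Denominator: 1 + jωRC = 1 + j·9362·30.1·3.6e-07 = 1 + j0.1014.
Step 4 — H = 0.9898 - j0.1004.
Step 5 — Magnitude: |H| = 0.9949 (-0.0 dB); phase: φ = -5.8°.

|H| = 0.9949 (-0.0 dB), φ = -5.8°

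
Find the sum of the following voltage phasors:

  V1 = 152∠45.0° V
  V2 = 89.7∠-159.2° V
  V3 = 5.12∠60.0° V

Step 1 — Convert each phasor to rectangular form:
  V1 = 152·(cos(45.0°) + j·sin(45.0°)) = 107.5 + j107.5 V
  V2 = 89.7·(cos(-159.2°) + j·sin(-159.2°)) = -83.85 - j31.85 V
  V3 = 5.12·(cos(60.0°) + j·sin(60.0°)) = 2.56 + j4.434 V
Step 2 — Sum components: V_total = 26.19 + j80.06 V.
Step 3 — Convert to polar: |V_total| = 84.23 V, ∠V_total = 71.9°.

V_total = 84.23∠71.9° V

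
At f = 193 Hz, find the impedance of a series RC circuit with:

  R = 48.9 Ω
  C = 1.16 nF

Step 1 — Angular frequency: ω = 2π·f = 2π·193 = 1213 rad/s.
Step 2 — Component impedances:
  R: Z = R = 48.9 Ω
  C: Z = 1/(jωC) = -j/(ω·C) = 0 - j7.109e+05 Ω
Step 3 — Series combination: Z_total = R + C = 48.9 - j7.109e+05 Ω = 7.109e+05∠-90.0° Ω.

Z = 48.9 - j7.109e+05 Ω = 7.109e+05∠-90.0° Ω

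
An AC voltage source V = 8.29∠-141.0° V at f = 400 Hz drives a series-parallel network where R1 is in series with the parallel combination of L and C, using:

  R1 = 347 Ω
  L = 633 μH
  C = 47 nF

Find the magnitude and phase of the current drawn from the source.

Step 1 — Angular frequency: ω = 2π·f = 2π·400 = 2513 rad/s.
Step 2 — Component impedances:
  R1: Z = R = 347 Ω
  L: Z = jωL = j·2513·0.000633 = 0 + j1.591 Ω
  C: Z = 1/(jωC) = -j/(ω·C) = 0 - j8466 Ω
Step 3 — Parallel branch: L || C = 1/(1/L + 1/C) = 0 + j1.591 Ω.
Step 4 — Series with R1: Z_total = R1 + (L || C) = 347 + j1.591 Ω = 347∠0.3° Ω.
Step 5 — Source phasor: V = 8.29∠-141.0° V = -6.443 - j5.217 V.
Step 6 — Ohm's law: I = V / Z_total = (-6.443 - j5.217) / (347 + j1.591) = -0.01863 - j0.01495 A.
Step 7 — Convert to polar: |I| = 0.02389 A, ∠I = -141.3°.

I = 0.02389∠-141.3° A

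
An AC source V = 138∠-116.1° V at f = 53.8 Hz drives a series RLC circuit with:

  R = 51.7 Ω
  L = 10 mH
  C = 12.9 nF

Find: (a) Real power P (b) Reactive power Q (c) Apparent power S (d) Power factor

Step 1 — Angular frequency: ω = 2π·f = 2π·53.8 = 338 rad/s.
Step 2 — Component impedances:
  R: Z = R = 51.7 Ω
  L: Z = jωL = j·338·0.01 = 0 + j3.38 Ω
  C: Z = 1/(jωC) = -j/(ω·C) = 0 - j2.293e+05 Ω
Step 3 — Series combination: Z_total = R + L + C = 51.7 - j2.293e+05 Ω = 2.293e+05∠-90.0° Ω.
Step 4 — Source phasor: V = 138∠-116.1° V = -60.71 - j123.9 V.
Step 5 — Current: I = V / Z = 0.0005404 - j0.0002649 A = 0.0006018∠-26.1° A.
Step 6 — Complex power: S = V·I* = 1.872e-05 - j0.08305 VA.
Step 7 — Real power: P = Re(S) = 1.872e-05 W.
Step 8 — Reactive power: Q = Im(S) = -0.08305 VAR.
Step 9 — Apparent power: |S| = 0.08305 VA.
Step 10 — Power factor: PF = P/|S| = 0.0002254 (leading).

(a) P = 1.872e-05 W  (b) Q = -0.08305 VAR  (c) S = 0.08305 VA  (d) PF = 0.0002254 (leading)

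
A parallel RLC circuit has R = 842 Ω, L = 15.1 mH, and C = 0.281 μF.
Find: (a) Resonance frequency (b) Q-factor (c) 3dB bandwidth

Step 1 — Resonance: ω₀ = 1/√(LC) = 1/√(0.0151·2.81e-07) = 1.535e+04 rad/s.
Step 2 — f₀ = ω₀/(2π) = 2443 Hz.
Step 3 — Parallel Q: Q = R/(ω₀L) = 842/(1.535e+04·0.0151) = 3.632.
Step 4 — Bandwidth: Δω = ω₀/Q = 4227 rad/s; BW = Δω/(2π) = 672.7 Hz.

(a) f₀ = 2443 Hz  (b) Q = 3.632  (c) BW = 672.7 Hz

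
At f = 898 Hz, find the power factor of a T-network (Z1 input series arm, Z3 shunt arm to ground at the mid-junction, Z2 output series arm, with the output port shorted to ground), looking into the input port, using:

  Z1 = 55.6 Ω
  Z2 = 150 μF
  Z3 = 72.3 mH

Step 1 — Angular frequency: ω = 2π·f = 2π·898 = 5642 rad/s.
Step 2 — Component impedances:
  Z1: Z = R = 55.6 Ω
  Z2: Z = 1/(jωC) = -j/(ω·C) = 0 - j1.182 Ω
  Z3: Z = jωL = j·5642·0.0723 = 0 + j407.9 Ω
Step 3 — With the output port shorted to ground, the output series arm Z2 runs from the junction to ground; the shunt arm Z3 also runs from the junction to ground. They appear in parallel: Z3 || Z2 = 0 - j1.185 Ω.
Step 4 — Series with input arm Z1: Z_in = Z1 + (Z3 || Z2) = 55.6 - j1.185 Ω = 55.61∠-1.2° Ω.
Step 5 — Power factor: PF = cos(φ) = Re(Z)/|Z| = 55.6/55.61 = 0.9998.
Step 6 — Type: Im(Z) = -1.185 ⇒ leading (phase φ = -1.2°).

PF = 0.9998 (leading, φ = -1.2°)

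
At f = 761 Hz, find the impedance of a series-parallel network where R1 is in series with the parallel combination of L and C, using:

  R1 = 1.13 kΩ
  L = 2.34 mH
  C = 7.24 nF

Step 1 — Angular frequency: ω = 2π·f = 2π·761 = 4782 rad/s.
Step 2 — Component impedances:
  R1: Z = R = 1130 Ω
  L: Z = jωL = j·4782·0.00234 = 0 + j11.19 Ω
  C: Z = 1/(jωC) = -j/(ω·C) = 0 - j2.889e+04 Ω
Step 3 — Parallel branch: L || C = 1/(1/L + 1/C) = 0 + j11.19 Ω.
Step 4 — Series with R1: Z_total = R1 + (L || C) = 1130 + j11.19 Ω = 1130∠0.6° Ω.

Z = 1130 + j11.19 Ω = 1130∠0.6° Ω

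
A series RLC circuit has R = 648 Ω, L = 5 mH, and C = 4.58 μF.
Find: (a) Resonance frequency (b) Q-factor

Step 1 — Resonance condition Im(Z)=0 gives ω₀ = 1/√(LC).
Step 2 — ω₀ = 1/√(0.005·4.58e-06) = 6608 rad/s.
Step 3 — f₀ = ω₀/(2π) = 1052 Hz.
Step 4 — Series Q: Q = ω₀L/R = 6608·0.005/648 = 0.05099.

(a) f₀ = 1052 Hz  (b) Q = 0.05099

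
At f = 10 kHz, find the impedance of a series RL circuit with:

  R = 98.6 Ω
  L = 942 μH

Step 1 — Angular frequency: ω = 2π·f = 2π·1e+04 = 6.283e+04 rad/s.
Step 2 — Component impedances:
  R: Z = R = 98.6 Ω
  L: Z = jωL = j·6.283e+04·0.000942 = 0 + j59.19 Ω
Step 3 — Series combination: Z_total = R + L = 98.6 + j59.19 Ω = 115∠31.0° Ω.

Z = 98.6 + j59.19 Ω = 115∠31.0° Ω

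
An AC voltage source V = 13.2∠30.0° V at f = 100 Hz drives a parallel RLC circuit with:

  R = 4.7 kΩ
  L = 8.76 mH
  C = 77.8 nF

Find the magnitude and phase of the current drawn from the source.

Step 1 — Angular frequency: ω = 2π·f = 2π·100 = 628.3 rad/s.
Step 2 — Component impedances:
  R: Z = R = 4700 Ω
  L: Z = jωL = j·628.3·0.00876 = 0 + j5.504 Ω
  C: Z = 1/(jωC) = -j/(ω·C) = 0 - j2.046e+04 Ω
Step 3 — Parallel combination: 1/Z_total = 1/R + 1/L + 1/C; Z_total = 0.006449 + j5.506 Ω = 5.506∠89.9° Ω.
Step 4 — Source phasor: V = 13.2∠30.0° V = 11.43 + j6.6 V.
Step 5 — Ohm's law: I = V / Z_total = (11.43 + j6.6) / (0.006449 + j5.506) = 1.201 - j2.075 A.
Step 6 — Convert to polar: |I| = 2.398 A, ∠I = -59.9°.

I = 2.398∠-59.9° A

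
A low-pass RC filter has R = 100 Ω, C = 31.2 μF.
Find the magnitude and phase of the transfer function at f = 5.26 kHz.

Step 1 — Angular frequency: ω = 2π·5260 = 3.305e+04 rad/s.
Step 2 — Transfer function: H(jω) = 1/(1 + jωRC).
Step 3 — Denominator: 1 + jωRC = 1 + j·3.305e+04·100·3.12e-05 = 1 + j103.1.
Step 4 — H = 9.404e-05 - j0.009697.
Step 5 — Magnitude: |H| = 0.009697 (-40.3 dB); phase: φ = -89.4°.

|H| = 0.009697 (-40.3 dB), φ = -89.4°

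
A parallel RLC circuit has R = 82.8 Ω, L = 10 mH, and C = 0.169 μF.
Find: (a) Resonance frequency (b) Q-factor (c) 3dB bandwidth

Step 1 — Resonance: ω₀ = 1/√(LC) = 1/√(0.01·1.69e-07) = 2.433e+04 rad/s.
Step 2 — f₀ = ω₀/(2π) = 3871 Hz.
Step 3 — Parallel Q: Q = R/(ω₀L) = 82.8/(2.433e+04·0.01) = 0.3404.
Step 4 — Bandwidth: Δω = ω₀/Q = 7.146e+04 rad/s; BW = Δω/(2π) = 1.137e+04 Hz.

(a) f₀ = 3871 Hz  (b) Q = 0.3404  (c) BW = 1.137e+04 Hz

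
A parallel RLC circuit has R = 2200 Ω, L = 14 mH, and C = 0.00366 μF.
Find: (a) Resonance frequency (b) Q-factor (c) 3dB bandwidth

Step 1 — Resonance: ω₀ = 1/√(LC) = 1/√(0.014·3.66e-09) = 1.397e+05 rad/s.
Step 2 — f₀ = ω₀/(2π) = 2.223e+04 Hz.
Step 3 — Parallel Q: Q = R/(ω₀L) = 2200/(1.397e+05·0.014) = 1.125.
Step 4 — Bandwidth: Δω = ω₀/Q = 1.242e+05 rad/s; BW = Δω/(2π) = 1.977e+04 Hz.

(a) f₀ = 2.223e+04 Hz  (b) Q = 1.125  (c) BW = 1.977e+04 Hz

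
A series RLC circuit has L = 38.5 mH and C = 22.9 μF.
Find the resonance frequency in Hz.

Step 1 — Resonance condition Im(Z)=0 gives ω₀ = 1/√(LC).
Step 2 — ω₀ = 1/√(0.0385·2.29e-05) = 1065 rad/s.
Step 3 — f₀ = ω₀/(2π) = 169.5 Hz.

f₀ = 169.5 Hz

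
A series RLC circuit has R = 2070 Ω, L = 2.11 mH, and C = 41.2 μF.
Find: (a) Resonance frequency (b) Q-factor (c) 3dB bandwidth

Step 1 — Resonance: ω₀ = 1/√(LC) = 1/√(0.00211·4.12e-05) = 3392 rad/s.
Step 2 — f₀ = ω₀/(2π) = 539.8 Hz.
Step 3 — Series Q: Q = ω₀L/R = 3392·0.00211/2070 = 0.003457.
Step 4 — Bandwidth: Δω = ω₀/Q = 9.81e+05 rad/s; BW = Δω/(2π) = 1.561e+05 Hz.

(a) f₀ = 539.8 Hz  (b) Q = 0.003457  (c) BW = 1.561e+05 Hz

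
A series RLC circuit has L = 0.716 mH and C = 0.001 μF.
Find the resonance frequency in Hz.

Step 1 — Resonance condition Im(Z)=0 gives ω₀ = 1/√(LC).
Step 2 — ω₀ = 1/√(0.000716·1e-09) = 1.182e+06 rad/s.
Step 3 — f₀ = ω₀/(2π) = 1.881e+05 Hz.

f₀ = 1.881e+05 Hz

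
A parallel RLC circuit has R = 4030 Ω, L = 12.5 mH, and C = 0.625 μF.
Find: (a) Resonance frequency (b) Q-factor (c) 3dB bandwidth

Step 1 — Resonance: ω₀ = 1/√(LC) = 1/√(0.0125·6.25e-07) = 1.131e+04 rad/s.
Step 2 — f₀ = ω₀/(2π) = 1801 Hz.
Step 3 — Parallel Q: Q = R/(ω₀L) = 4030/(1.131e+04·0.0125) = 28.5.
Step 4 — Bandwidth: Δω = ω₀/Q = 397 rad/s; BW = Δω/(2π) = 63.19 Hz.

(a) f₀ = 1801 Hz  (b) Q = 28.5  (c) BW = 63.19 Hz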